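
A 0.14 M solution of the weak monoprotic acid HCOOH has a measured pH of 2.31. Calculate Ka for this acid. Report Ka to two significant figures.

Ka = 1.8 × 10^-4

[H+] = 10^(-2.31) = 4.90 × 10^-3 M
At equilibrium [HA] = 0.14 − 4.90 × 10^-3 = 1.35 × 10^-1 M
Ka = [H+][A-]/[HA] = (4.90 × 10^-3)² / 1.35 × 10^-1 = 1.8 × 10^-4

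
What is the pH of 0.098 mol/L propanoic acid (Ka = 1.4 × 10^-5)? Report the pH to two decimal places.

pH = 2.93

CH3CH2COOH ⇌ CH3CH2COO- + H+
Ka = [H+]²/(0.098 − [H+]) = 1.4 × 10^-5
Since Ka ≪ C₀, [H+] ≈ √(Ka·C₀) = 1.17 × 10^-3 M.
pH = −log[H+] = −log(1.17 × 10^-3) = 2.93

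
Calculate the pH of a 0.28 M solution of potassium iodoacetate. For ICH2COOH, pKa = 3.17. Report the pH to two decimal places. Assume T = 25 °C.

ICH2COO- is the conjugate base of the weak acid ICH2COOH.
Ka = 10^(−3.17) = 6.76 × 10^-4
Kb = Kw/Ka = 1.0×10^-14 / 6.76 × 10^-4 = 1.48 × 10^-11
From the ICE table, Kb = x²/(0.28 − x) = 1.48 × 10^-11.
Assume x ≪ 0.28: x ≈ √(1.48 × 10^-11 × 0.28) = 2.04 × 10^-6 M
pOH = 5.69, so pH = 14.00 − pOH = 8.31

pH = 8.31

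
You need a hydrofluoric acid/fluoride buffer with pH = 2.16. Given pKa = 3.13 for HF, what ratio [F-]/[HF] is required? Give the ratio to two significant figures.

pH = pKa + log(r) ⇒ log(r) = 2.16 − 3.13 = -0.97
r = [F-]/[HF] = 10^(-0.97) = 0.107

ratio = 0.11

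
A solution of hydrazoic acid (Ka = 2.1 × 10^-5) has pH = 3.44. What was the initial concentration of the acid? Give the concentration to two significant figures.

[H+] = 10^(-3.44) = 3.63 × 10^-4 M = x
Ka = x²/(C₀ − x) ⇒ C₀ = x + x²/Ka
C₀ = 3.63 × 10^-4 + (3.63 × 10^-4)²/(2.1 × 10^-5) = 6.64 × 10^-3 M

C₀ = 6.6 × 10^-3 M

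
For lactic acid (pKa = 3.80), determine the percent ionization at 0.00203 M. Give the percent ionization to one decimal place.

24.3%

CH3CH(OH)COOH ⇌ CH3CH(OH)COO- + H+; let x = [H+] at equilibrium.
Ka = 10^(−3.80) = 1.58 × 10^-4
Solve x² + 0.000158x − 3.21e-07 = 0 → x = 4.93 × 10^-4 M
Fraction ionized = 4.93 × 10^-4 / 0.00203 = 0.2429 → 24.3%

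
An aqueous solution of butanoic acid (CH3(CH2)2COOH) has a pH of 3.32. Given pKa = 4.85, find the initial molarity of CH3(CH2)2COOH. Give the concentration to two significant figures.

[H+] = 10^(-3.32) = 4.79 × 10^-4 M = x
Ka = 10^(−4.85) = 1.41 × 10^-5
Ka = x²/(C₀ − x) ⇒ C₀ = x + x²/Ka
C₀ = 4.79 × 10^-4 + (4.79 × 10^-4)²/(1.41 × 10^-5) = 1.68 × 10^-2 M

C₀ = 1.7 × 10^-2 M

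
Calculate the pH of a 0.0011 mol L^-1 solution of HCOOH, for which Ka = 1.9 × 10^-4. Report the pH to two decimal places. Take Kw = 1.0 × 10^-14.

pH = 3.43

HCOOH ⇌ HCOO- + H+
From the ICE table, Ka = [H+]²/(0.0011 − [H+]) = 1.9 × 10^-4.
The 5% rule fails; solving [H+]² + Ka·[H+] − Ka·C₀ = 0 exactly:
[H+] = (−Ka + √(Ka² + 4·Ka·C₀))/2 = 3.72 × 10^-4 M
pH = −log[H+] = −log(3.72 × 10^-4) = 3.43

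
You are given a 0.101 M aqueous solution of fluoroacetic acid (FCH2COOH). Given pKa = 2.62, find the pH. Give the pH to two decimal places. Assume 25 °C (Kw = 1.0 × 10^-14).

FCH2COOH ⇌ FCH2COO- + H+
Ka = 10^(−2.62) = 2.40 × 10^-3
From the ICE table, Ka = x²/(0.101 − x) = 2.40 × 10^-3.
x is not negligible relative to C₀; solve x² + 0.0024·x − 0.000242 = 0.
x = [−0.0024 + √(0.0024² + 0.00097)]/2 = 1.44 × 10^-2 M
pH = −log[H+] = −log(1.44 × 10^-2) = 1.84

pH = 1.84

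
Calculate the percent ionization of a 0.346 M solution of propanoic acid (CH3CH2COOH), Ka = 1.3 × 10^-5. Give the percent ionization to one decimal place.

CH3CH2COOH ⇌ CH3CH2COO- + H+; let x = [H+] at equilibrium.
x ≈ √(Ka·C₀) = √(1.3 × 10^-5 × 0.346) = 2.12 × 10^-3 M
% ionization = x/C₀ × 100% = 2.12 × 10^-3/0.346 × 100% = 0.6%

0.6%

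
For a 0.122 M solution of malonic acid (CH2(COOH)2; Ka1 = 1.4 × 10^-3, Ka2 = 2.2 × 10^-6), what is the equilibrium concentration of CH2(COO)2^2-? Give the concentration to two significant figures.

First ionization gives [H+] ≈ [CH2(COOH)COO-] = 1.24 × 10^-2 M.
Second step: Ka2 = [H+][CH2(COO)2^2-]/[CH2(COOH)COO-] ≈ [CH2(COO)2^2-] (since [H+] ≈ [CH2(COOH)COO-]).
So [CH2(COO)2^2-] ≈ Ka2.

2.2 × 10^-6 M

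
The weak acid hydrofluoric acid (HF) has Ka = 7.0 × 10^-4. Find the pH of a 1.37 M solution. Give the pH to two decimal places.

pH = 1.51

HF ⇌ F- + H+
Ka = [H+]²/(1.37 − [H+]) = 7.0 × 10^-4
Assume [H+] ≪ 1.37: [H+] ≈ √(7.0 × 10^-4 × 1.37) = 3.10 × 10^-2 M
([H+]/C₀ = 2.3% < 5%, so the approximation holds.)
pH = −log(3.10 × 10^-2) = 1.51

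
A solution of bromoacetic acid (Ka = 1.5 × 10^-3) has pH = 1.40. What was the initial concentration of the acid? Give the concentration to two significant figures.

C₀ = 1.1 M

[H+] = 10^(-1.40) = 3.98 × 10^-2 M = x
Ka = x²/(C₀ − x) ⇒ C₀ = x + x²/Ka
C₀ = 3.98 × 10^-2 + (3.98 × 10^-2)²/(1.5 × 10^-3) = 1.10 M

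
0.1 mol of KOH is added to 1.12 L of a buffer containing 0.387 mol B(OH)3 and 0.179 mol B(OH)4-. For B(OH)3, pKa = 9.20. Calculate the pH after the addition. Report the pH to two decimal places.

After neutralization: n(B(OH)3) = 0.287 mol, n(B(OH)4-) = 0.279 mol.
Henderson–Hasselbalch with mole ratio 0.279/0.287: pH = 9.20 + (-0.012)

pH = 9.19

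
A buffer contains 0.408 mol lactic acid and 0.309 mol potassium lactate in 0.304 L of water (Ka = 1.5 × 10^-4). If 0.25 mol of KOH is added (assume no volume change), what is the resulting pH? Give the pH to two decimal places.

OH- converts CH3CH(OH)COOH to CH3CH(OH)COO-: CH3CH(OH)COOH → 0.158 mol, CH3CH(OH)COO- → 0.559 mol.
pKa = −log(1.5 × 10^-4) = 3.824
pH = pKa + log(n_CH3CH(OH)COO-/n_CH3CH(OH)COOH) = 3.824 + log(0.559/0.158) = 3.824 + (+0.549)

pH = 4.37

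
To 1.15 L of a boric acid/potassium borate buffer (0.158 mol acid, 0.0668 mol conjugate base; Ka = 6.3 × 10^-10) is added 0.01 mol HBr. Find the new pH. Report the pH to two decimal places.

pH = 8.73

After neutralization: n(B(OH)3) = 0.168 mol, n(B(OH)4-) = 0.0568 mol.
pKa = −log(6.3 × 10^-10) = 9.201
pH = pKa + log(n_B(OH)4-/n_B(OH)3) = 9.201 + log(0.0568/0.168) = 9.201 + (-0.471)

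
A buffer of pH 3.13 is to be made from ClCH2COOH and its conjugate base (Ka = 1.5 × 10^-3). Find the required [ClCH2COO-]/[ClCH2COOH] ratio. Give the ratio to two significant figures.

ratio = 2.0

pKa = -log(1.5 × 10^-3) = 2.824
pH = pKa + log(r) ⇒ log(r) = 3.13 − 2.824 = +0.306
r = [ClCH2COO-]/[ClCH2COOH] = 10^(+0.306) = 2.02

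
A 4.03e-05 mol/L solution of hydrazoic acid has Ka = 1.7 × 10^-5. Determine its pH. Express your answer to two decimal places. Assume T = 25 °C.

pH = 4.72

HN3 ⇌ N3- + H+
Ka = x²/(4.03e-05 − x) = 1.7 × 10^-5
Here C₀/Ka ≈ 2.37, so the small-x approximation fails. Use the quadratic:
x = [−1.7e-05 + √(1.7e-05² + 2.74e-09)]/2 = 1.90 × 10^-5 M
pH = −log[H+] = −log(1.90 × 10^-5) = 4.72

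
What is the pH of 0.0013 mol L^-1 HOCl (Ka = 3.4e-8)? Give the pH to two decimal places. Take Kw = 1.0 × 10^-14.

pH = 5.18

HOCl ⇌ OCl- + H+
Ka = x²/(0.0013 − x) = 3.4 × 10^-8
Assume x ≪ 0.0013: x ≈ √(3.4 × 10^-8 × 0.0013) = 6.65 × 10^-6 M
(x/C₀ = 0.51% < 5%, so the approximation holds.)
pH = −log[H+] = −log(6.65 × 10^-6) = 5.18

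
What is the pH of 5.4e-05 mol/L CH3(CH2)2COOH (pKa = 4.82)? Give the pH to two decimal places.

CH3(CH2)2COOH ⇌ CH3(CH2)2COO- + H+
Ka = 10^(−4.82) = 1.51 × 10^-5
Ka = x²/(5.4e-05 − x) = 1.51 × 10^-5
x is not negligible relative to C₀; solve x² + 1.51e-05·x − 8.15e-10 = 0.
x = [−1.51e-05 + √(1.51e-05² + 3.26e-09)]/2 = 2.20 × 10^-5 M
pH = −log(2.20 × 10^-5) = 4.66

pH = 4.66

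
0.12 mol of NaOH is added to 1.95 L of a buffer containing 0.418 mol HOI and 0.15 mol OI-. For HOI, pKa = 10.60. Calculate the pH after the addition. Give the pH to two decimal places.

pH = 10.56

After neutralization: n(HOI) = 0.298 mol, n(OI-) = 0.27 mol.
pH = pKa + log([A⁻]/[HA]) = 10.60 + log(0.27/0.298) = 10.60 -0.043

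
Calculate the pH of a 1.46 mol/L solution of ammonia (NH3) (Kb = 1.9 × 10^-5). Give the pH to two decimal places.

NH3 + H2O ⇌ NH4+ + OH-
Kb = x²/(1.46 − x) = 1.9 × 10^-5
Since Kb ≪ C₀, x ≈ √(Kb·C₀) = 5.27 × 10^-3 M.
Check: 0.36% ionized — well under 5%, approximation valid.
pOH = 2.28, so pH = 14.00 − pOH = 11.72

pH = 11.72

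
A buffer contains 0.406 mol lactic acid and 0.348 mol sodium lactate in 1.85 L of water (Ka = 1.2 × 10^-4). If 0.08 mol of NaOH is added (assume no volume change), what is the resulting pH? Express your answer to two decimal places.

OH- converts CH3CH(OH)COOH to CH3CH(OH)COO-: CH3CH(OH)COOH → 0.326 mol, CH3CH(OH)COO- → 0.428 mol.
pKa = −log(1.2 × 10^-4) = 3.921
pH = pKa + log(n_CH3CH(OH)COO-/n_CH3CH(OH)COOH) = 3.921 + log(0.428/0.326) = 3.921 + (+0.118)

pH = 4.04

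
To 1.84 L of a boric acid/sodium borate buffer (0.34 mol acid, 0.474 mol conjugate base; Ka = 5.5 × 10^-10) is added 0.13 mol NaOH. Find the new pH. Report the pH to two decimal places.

OH- converts B(OH)3 to B(OH)4-: B(OH)3 → 0.21 mol, B(OH)4- → 0.604 mol.
pKa = −log(5.5 × 10^-10) = 9.260
pH = pKa + log([A⁻]/[HA]) = 9.260 + log(0.604/0.21) = 9.260 +0.459

pH = 9.72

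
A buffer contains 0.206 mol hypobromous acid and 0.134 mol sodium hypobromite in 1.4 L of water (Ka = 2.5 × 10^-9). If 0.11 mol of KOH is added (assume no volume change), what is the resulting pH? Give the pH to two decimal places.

pH = 9.01

OH- converts HOBr to OBr-: HOBr → 0.096 mol, OBr- → 0.244 mol.
pKa = −log(2.5 × 10^-9) = 8.602
pH = pKa + log(n_OBr-/n_HOBr) = 8.602 + log(0.244/0.096) = 8.602 + (+0.405)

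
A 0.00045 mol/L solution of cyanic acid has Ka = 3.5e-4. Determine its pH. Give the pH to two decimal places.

pH = 3.59

HOCN ⇌ OCN- + H+
Ka = [H+]²/(0.00045 − [H+]) = 3.5 × 10^-4
The 5% rule fails; solving [H+]² + Ka·[H+] − Ka·C₀ = 0 exactly:
[H+] = (−Ka + √(Ka² + 4·Ka·C₀))/2 = 2.59 × 10^-4 M
pH = −log(2.59 × 10^-4) = 3.59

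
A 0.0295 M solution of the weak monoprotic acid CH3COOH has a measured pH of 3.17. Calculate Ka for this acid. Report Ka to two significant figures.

[H+] = 10^(-3.17) = 6.76 × 10^-4 M
At equilibrium [HA] = 0.0295 − 6.76 × 10^-4 = 2.88 × 10^-2 M
Ka = [H+][A-]/[HA] = (6.76 × 10^-4)² / 2.88 × 10^-2 = 1.6 × 10^-5

Ka = 1.6 × 10^-5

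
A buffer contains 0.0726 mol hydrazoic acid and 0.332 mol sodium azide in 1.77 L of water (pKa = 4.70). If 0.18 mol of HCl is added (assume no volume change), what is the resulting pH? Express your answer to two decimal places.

Added H+ converts N3- to HN3: HN3 → 0.253 mol, N3- → 0.152 mol.
Henderson–Hasselbalch with mole ratio 0.152/0.253: pH = 4.70 + (-0.221)

pH = 4.48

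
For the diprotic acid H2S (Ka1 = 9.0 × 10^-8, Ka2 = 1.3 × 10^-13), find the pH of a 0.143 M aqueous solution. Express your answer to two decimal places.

pH = 3.95

Since Ka1 ≫ Ka2, the first ionization dominates [H+].
Ka1 = x²/(0.143 − x) = 9.0 × 10^-8
x ≈ √(9.0 × 10^-8 × 0.143) = 1.13 × 10^-4 M
pH = −log(1.13 × 10^-4) = 3.95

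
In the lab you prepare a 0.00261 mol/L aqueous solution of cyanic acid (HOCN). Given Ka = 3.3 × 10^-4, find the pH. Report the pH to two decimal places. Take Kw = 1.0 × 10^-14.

pH = 3.11

HOCN ⇌ OCN- + H+
Ka = [H+]²/(0.00261 − [H+]) = 3.3 × 10^-4
Here C₀/Ka ≈ 7.91, so the small-[H+] approximation fails. Use the quadratic:
[H+] = (−Ka + √(Ka² + 4·Ka·C₀))/2 = 7.78 × 10^-4 M
pH = −log[H+] = −log(7.78 × 10^-4) = 3.11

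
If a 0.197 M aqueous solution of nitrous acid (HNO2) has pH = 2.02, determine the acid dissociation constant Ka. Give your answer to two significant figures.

[H+] = 10^(-2.02) = 9.55 × 10^-3 M
At equilibrium [HA] = 0.197 − 9.55 × 10^-3 = 1.87 × 10^-1 M
Ka = [H+][A-]/[HA] = (9.55 × 10^-3)² / 1.87 × 10^-1 = 4.9 × 10^-4

Ka = 4.9 × 10^-4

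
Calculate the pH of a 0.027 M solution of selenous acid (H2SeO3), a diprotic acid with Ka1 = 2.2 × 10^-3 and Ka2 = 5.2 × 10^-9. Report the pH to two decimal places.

Since Ka1 ≫ Ka2, the first ionization dominates [H+].
Ka1 = x²/(0.027 − x) = 2.2 × 10^-3
Solving the quadratic: x = (−Ka1 + √(Ka1² + 4·Ka1·C₀))/2 = 6.69 × 10^-3 M
pH = −log(6.69 × 10^-3) = 2.17

pH = 2.17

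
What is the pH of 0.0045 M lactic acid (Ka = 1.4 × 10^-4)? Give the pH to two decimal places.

CH3CH(OH)COOH ⇌ CH3CH(OH)COO- + H+
From the ICE table, Ka = [H+]²/(0.0045 − [H+]) = 1.4 × 10^-4.
Here C₀/Ka ≈ 32.1, so the small-[H+] approximation fails. Use the quadratic:
[H+] = (−Ka + √(Ka² + 4·Ka·C₀))/2 = 7.27 × 10^-4 M
pH = −log[H+] = −log(7.27 × 10^-4) = 3.14

pH = 3.14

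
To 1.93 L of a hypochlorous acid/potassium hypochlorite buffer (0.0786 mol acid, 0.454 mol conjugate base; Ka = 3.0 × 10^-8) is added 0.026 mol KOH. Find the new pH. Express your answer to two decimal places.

pH = 8.48

After neutralization: n(HOCl) = 0.0526 mol, n(OCl-) = 0.48 mol.
pKa = −log(3.0 × 10^-8) = 7.523
pH = pKa + log([A⁻]/[HA]) = 7.523 + log(0.48/0.0526) = 7.523 +0.960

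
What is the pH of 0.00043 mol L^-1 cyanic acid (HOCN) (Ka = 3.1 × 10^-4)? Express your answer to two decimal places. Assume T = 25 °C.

pH = 3.62

HOCN ⇌ OCN- + H+
Ka = x²/(0.00043 − x) = 3.1 × 10^-4
The 5% rule fails; solving x² + Ka·x − Ka·C₀ = 0 exactly:
x = (−Ka + √(Ka² + 4·Ka·C₀))/2 = 2.42 × 10^-4 M
pH = −log[H+] = −log(2.42 × 10^-4) = 3.62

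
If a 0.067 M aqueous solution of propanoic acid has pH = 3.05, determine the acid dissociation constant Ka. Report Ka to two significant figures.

Ka = 1.2 × 10^-5

[H+] = 10^(-3.05) = 8.91 × 10^-4 M
At equilibrium [HA] = 0.067 − 8.91 × 10^-4 = 6.61 × 10^-2 M
Ka = [H+][A-]/[HA] = (8.91 × 10^-4)² / 6.61 × 10^-2 = 1.2 × 10^-5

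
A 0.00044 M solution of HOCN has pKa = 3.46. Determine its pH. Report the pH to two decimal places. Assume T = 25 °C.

HOCN ⇌ OCN- + H+
Ka = 10^(−3.46) = 3.47 × 10^-4
From the ICE table, Ka = x²/(0.00044 − x) = 3.47 × 10^-4.
x is not negligible relative to C₀; solve x² + 0.000347·x − 1.53e-07 = 0.
x = (−Ka + √(Ka² + 4·Ka·C₀))/2 = 2.54 × 10^-4 M
pH = −log(2.54 × 10^-4) = 3.60

pH = 3.60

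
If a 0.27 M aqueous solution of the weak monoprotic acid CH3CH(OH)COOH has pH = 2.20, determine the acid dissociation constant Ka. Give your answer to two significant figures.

[H+] = 10^(-2.20) = 6.31 × 10^-3 M
At equilibrium [HA] = 0.27 − 6.31 × 10^-3 = 2.64 × 10^-1 M
Ka = [H+][A-]/[HA] = (6.31 × 10^-3)² / 2.64 × 10^-1 = 1.5 × 10^-4

Ka = 1.5 × 10^-4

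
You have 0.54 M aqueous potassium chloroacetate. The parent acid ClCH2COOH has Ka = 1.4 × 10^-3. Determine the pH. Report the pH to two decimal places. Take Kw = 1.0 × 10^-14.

ClCH2COO- is the conjugate base of the weak acid ClCH2COOH.
Kb = Kw/Ka = 1.0×10^-14 / 1.4 × 10^-3 = 7.14 × 10^-12
From the ICE table, Kb = [OH-]²/(0.54 − [OH-]) = 7.14 × 10^-12.
Neglecting [OH-] in the denominator: [OH-] = √(7.14 × 10^-12 × 0.54) = 1.96 × 10^-6 M
Check: 0.00036% ionized — well under 5%, approximation valid.
pOH = −log(1.96 × 10^-6) = 5.71; pH = 14.00 − 5.71 = 8.29

pH = 8.29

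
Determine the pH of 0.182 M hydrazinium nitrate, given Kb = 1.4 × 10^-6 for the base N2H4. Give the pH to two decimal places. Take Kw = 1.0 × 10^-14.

N2H5+ is the conjugate acid of the weak base N2H4.
Ka = Kw/Kb = 1.0×10^-14 / 1.4 × 10^-6 = 7.14 × 10^-9
Ka = x²/(0.182 − x) = 7.14 × 10^-9
Since Ka ≪ C₀, x ≈ √(Ka·C₀) = 3.60 × 10^-5 M.
(x/C₀ = 0.02% < 5%, so the approximation holds.)
pH = −log(3.60 × 10^-5) = 4.44

pH = 4.44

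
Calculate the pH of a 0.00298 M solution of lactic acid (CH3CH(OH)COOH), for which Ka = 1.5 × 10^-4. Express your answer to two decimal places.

CH3CH(OH)COOH ⇌ CH3CH(OH)COO- + H+
Ka = x²/(0.00298 − x) = 1.5 × 10^-4
x is not negligible relative to C₀; solve x² + 0.00015·x − 4.47e-07 = 0.
x = (−Ka + √(Ka² + 4·Ka·C₀))/2 = 5.98 × 10^-4 M
pH = −log[H+] = −log(5.98 × 10^-4) = 3.22

pH = 3.22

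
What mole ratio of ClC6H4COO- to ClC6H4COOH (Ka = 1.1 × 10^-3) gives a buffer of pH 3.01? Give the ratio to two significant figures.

pKa = -log(1.1 × 10^-3) = 2.959
pH = pKa + log(r) ⇒ log(r) = 3.01 − 2.959 = +0.051
r = [ClC6H4COO-]/[ClC6H4COOH] = 10^(+0.051) = 1.12

ratio = 1.1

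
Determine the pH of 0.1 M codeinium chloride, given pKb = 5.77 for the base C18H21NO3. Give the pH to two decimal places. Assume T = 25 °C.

pH = 4.62

C18H22NO3+ is the conjugate acid of the weak base C18H21NO3.
Kb = 10^(−5.77) = 1.70 × 10^-6
Ka = Kw/Kb = 1.0×10^-14 / 1.70 × 10^-6 = 5.88 × 10^-9
Let x = [H+] at equilibrium. Ka = x²/(0.1 − x).
Assume x ≪ 0.1: x ≈ √(5.88 × 10^-9 × 0.1) = 2.42 × 10^-5 M
(x/C₀ = 0.024% < 5%, so the approximation holds.)
pH = −log(2.42 × 10^-5) = 4.62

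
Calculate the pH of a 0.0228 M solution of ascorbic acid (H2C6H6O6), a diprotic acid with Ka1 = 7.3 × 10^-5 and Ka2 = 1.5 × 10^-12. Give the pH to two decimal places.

pH = 2.90

Since Ka1 ≫ Ka2, the first ionization dominates [H+].
Ka1 = x²/(0.0228 − x) = 7.3 × 10^-5
Solving the quadratic: x = (−Ka1 + √(Ka1² + 4·Ka1·C₀))/2 = 1.25 × 10^-3 M
pH = −log(1.25 × 10^-3) = 2.90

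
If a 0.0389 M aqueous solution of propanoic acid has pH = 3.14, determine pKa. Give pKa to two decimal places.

pKa = 4.86

[H+] = 10^(-3.14) = 7.24 × 10^-4 M
At equilibrium [HA] = 0.0389 − 7.24 × 10^-4 = 3.82 × 10^-2 M
Ka = [H+][A-]/[HA] = (7.24 × 10^-4)² / 3.82 × 10^-2 = 1.37 × 10^-5
pKa = -log(1.37 × 10^-5) = 4.86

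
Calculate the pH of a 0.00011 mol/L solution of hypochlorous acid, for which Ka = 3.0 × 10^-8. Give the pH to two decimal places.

pH = 5.74

HOCl ⇌ OCl- + H+
Let x = [H+] at equilibrium. Ka = x²/(0.00011 − x).
Since Ka ≪ C₀, x ≈ √(Ka·C₀) = 1.82 × 10^-6 M.
(x/C₀ = 1.7% < 5%, so the approximation holds.)
pH = −log[H+] = −log(1.82 × 10^-6) = 5.74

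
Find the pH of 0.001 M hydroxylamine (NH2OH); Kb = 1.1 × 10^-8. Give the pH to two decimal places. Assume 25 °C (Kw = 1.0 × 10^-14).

NH2OH + H2O ⇌ NH3OH+ + OH-
Let x = [OH-] at equilibrium. Kb = x²/(0.001 − x).
Since Kb ≪ C₀, x ≈ √(Kb·C₀) = 3.32 × 10^-6 M.
Check: 0.33% ionized — well under 5%, approximation valid.
pOH = −log(3.32 × 10^-6) = 5.48; pH = 14.00 − 5.48 = 8.52

pH = 8.52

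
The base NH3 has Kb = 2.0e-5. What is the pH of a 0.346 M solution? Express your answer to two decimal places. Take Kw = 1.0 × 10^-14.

pH = 11.42

NH3 + H2O ⇌ NH4+ + OH-
From the ICE table, Kb = x²/(0.346 − x) = 2.0 × 10^-5.
Since Kb ≪ C₀, x ≈ √(Kb·C₀) = 2.63 × 10^-3 M.
pOH = −log(2.63 × 10^-3) = 2.58; pH = 14.00 − 2.58 = 11.42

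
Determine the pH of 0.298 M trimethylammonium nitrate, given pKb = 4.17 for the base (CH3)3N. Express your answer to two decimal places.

pH = 5.18

(CH3)3NH+ is the conjugate acid of the weak base (CH3)3N.
Kb = 10^(−4.17) = 6.76 × 10^-5
Ka = Kw/Kb = 1.0×10^-14 / 6.76 × 10^-5 = 1.48 × 10^-10
Ka = x²/(0.298 − x) = 1.48 × 10^-10
Since Ka ≪ C₀, x ≈ √(Ka·C₀) = 6.64 × 10^-6 M.
Check: 0.0022% ionized — well under 5%, approximation valid.
pH = −log[H+] = −log(6.64 × 10^-6) = 5.18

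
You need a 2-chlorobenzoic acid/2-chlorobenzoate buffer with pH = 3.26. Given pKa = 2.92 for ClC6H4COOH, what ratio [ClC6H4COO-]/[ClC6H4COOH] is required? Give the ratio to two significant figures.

pH = pKa + log(r) ⇒ log(r) = 3.26 − 2.92 = +0.34
r = [ClC6H4COO-]/[ClC6H4COOH] = 10^(+0.34) = 2.19

ratio = 2.2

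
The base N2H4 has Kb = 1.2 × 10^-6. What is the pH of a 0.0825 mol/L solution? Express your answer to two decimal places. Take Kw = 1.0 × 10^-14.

pH = 10.50

N2H4 + H2O ⇌ N2H5+ + OH-
Kb = x²/(0.0825 − x) = 1.2 × 10^-6
Assume x ≪ 0.0825: x ≈ √(1.2 × 10^-6 × 0.0825) = 3.15 × 10^-4 M
(x/C₀ = 0.38% < 5%, so the approximation holds.)
pOH = −log(3.15 × 10^-4) = 3.50; pH = 14.00 − 3.50 = 10.50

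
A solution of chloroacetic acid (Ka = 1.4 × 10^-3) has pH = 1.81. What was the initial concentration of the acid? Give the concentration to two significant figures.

[H+] = 10^(-1.81) = 1.55 × 10^-2 M = x
Ka = x²/(C₀ − x) ⇒ C₀ = x + x²/Ka
C₀ = 1.55 × 10^-2 + (1.55 × 10^-2)²/(1.4 × 10^-3) = 1.87 × 10^-1 M

C₀ = 1.9 × 10^-1 M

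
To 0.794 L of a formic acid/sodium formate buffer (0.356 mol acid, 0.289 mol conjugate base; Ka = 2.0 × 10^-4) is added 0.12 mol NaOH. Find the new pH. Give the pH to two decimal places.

pH = 3.94

OH- converts HCOOH to HCOO-: HCOOH → 0.236 mol, HCOO- → 0.409 mol.
pKa = −log(2.0 × 10^-4) = 3.699
pH = pKa + log(n_HCOO-/n_HCOOH) = 3.699 + log(0.409/0.236) = 3.699 + (+0.239)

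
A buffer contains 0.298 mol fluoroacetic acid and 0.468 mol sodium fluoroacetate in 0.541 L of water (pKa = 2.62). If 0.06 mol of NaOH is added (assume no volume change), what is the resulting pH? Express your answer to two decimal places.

After neutralization: n(FCH2COOH) = 0.238 mol, n(FCH2COO-) = 0.528 mol.
pH = pKa + log([A⁻]/[HA]) = 2.62 + log(0.528/0.238) = 2.62 +0.346

pH = 2.97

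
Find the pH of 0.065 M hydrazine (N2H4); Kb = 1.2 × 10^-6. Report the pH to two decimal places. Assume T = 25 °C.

N2H4 + H2O ⇌ N2H5+ + OH-
Kb = x²/(0.065 − x) = 1.2 × 10^-6
Assume x ≪ 0.065: x ≈ √(1.2 × 10^-6 × 0.065) = 2.79 × 10^-4 M
pOH = 3.55, so pH = 14.00 − pOH = 10.45

pH = 10.45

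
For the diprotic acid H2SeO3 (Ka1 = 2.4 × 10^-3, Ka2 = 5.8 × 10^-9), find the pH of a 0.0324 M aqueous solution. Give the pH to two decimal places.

pH = 2.11

Since Ka1 ≫ Ka2, the first ionization dominates [H+].
Ka1 = x²/(0.0324 − x) = 2.4 × 10^-3
Solving the quadratic: x = (−Ka1 + √(Ka1² + 4·Ka1·C₀))/2 = 7.70 × 10^-3 M
pH = −log(7.70 × 10^-3) = 2.11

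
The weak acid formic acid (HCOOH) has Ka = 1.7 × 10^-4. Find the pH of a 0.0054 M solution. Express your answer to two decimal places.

pH = 3.06

HCOOH ⇌ HCOO- + H+
Ka = [H+]²/(0.0054 − [H+]) = 1.7 × 10^-4
The 5% rule fails; solving [H+]² + Ka·[H+] − Ka·C₀ = 0 exactly:
[H+] = (−Ka + √(Ka² + 4·Ka·C₀))/2 = 8.77 × 10^-4 M
pH = −log(8.77 × 10^-4) = 3.06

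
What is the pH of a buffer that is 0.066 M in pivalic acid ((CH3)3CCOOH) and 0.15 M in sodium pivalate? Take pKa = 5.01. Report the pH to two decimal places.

Henderson–Hasselbalch: pH = pKa + log([(CH3)3CCOO-]/[(CH3)3CCOOH]) = 5.01 + log(0.15/0.066)
pH = 5.01 + (+0.357) = 5.37

pH = 5.37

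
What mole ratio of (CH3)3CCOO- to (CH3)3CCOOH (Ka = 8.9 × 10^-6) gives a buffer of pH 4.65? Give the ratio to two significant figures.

ratio = 0.40

pKa = -log(8.9 × 10^-6) = 5.051
pH = pKa + log(r) ⇒ log(r) = 4.65 − 5.051 = -0.401
r = [(CH3)3CCOO-]/[(CH3)3CCOOH] = 10^(-0.401) = 0.397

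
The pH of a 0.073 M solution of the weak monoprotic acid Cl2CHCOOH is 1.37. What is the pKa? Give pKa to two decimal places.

[H+] = 10^(-1.37) = 4.27 × 10^-2 M
At equilibrium [HA] = 0.073 − 4.27 × 10^-2 = 3.03 × 10^-2 M
Ka = [H+][A-]/[HA] = (4.27 × 10^-2)² / 3.03 × 10^-2 = 6.02 × 10^-2
pKa = -log(6.02 × 10^-2) = 1.22

pKa = 1.22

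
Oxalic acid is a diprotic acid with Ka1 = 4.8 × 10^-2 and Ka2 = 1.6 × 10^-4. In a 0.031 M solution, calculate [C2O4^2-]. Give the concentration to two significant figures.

First ionization gives [H+] ≈ [HC2O4-] = 2.14 × 10^-2 M.
Second step: Ka2 = [H+][C2O4^2-]/[HC2O4-] ≈ [C2O4^2-] (since [H+] ≈ [HC2O4-]).
So [C2O4^2-] ≈ Ka2.

1.6 × 10^-4 M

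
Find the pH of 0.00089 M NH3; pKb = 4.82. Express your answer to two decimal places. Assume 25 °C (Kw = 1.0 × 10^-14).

NH3 + H2O ⇌ NH4+ + OH-
Kb = 10^(−4.82) = 1.51 × 10^-5
From the ICE table, Kb = x²/(0.00089 − x) = 1.51 × 10^-5.
Here C₀/Kb ≈ 58.9, so the small-x approximation fails. Use the quadratic:
x = [−1.51e-05 + √(1.51e-05² + 5.38e-08)]/2 = 1.09 × 10^-4 M
pOH = −log(1.09 × 10^-4) = 3.96; pH = 14.00 − 3.96 = 10.04

pH = 10.04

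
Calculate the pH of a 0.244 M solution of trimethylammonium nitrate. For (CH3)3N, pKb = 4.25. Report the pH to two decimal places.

(CH3)3NH+ is the conjugate acid of the weak base (CH3)3N.
Kb = 10^(−4.25) = 5.62 × 10^-5
Ka = Kw/Kb = 1.0×10^-14 / 5.62 × 10^-5 = 1.78 × 10^-10
Let x = [H+] at equilibrium. Ka = x²/(0.244 − x).
Neglecting x in the denominator: x = √(1.78 × 10^-10 × 0.244) = 6.59 × 10^-6 M
Check: 0.0027% ionized — well under 5%, approximation valid.
pH = −log(6.59 × 10^-6) = 5.18

pH = 5.18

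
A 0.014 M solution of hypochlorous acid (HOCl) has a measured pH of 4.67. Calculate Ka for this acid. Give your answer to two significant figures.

[H+] = 10^(-4.67) = 2.14 × 10^-5 M
At equilibrium [HA] = 0.014 − 2.14 × 10^-5 = 1.40 × 10^-2 M
Ka = [H+][A-]/[HA] = (2.14 × 10^-5)² / 1.40 × 10^-2 = 3.3 × 10^-8

Ka = 3.3 × 10^-8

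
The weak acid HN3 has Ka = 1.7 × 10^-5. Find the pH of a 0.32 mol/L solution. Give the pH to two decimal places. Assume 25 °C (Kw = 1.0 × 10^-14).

pH = 2.63

HN3 ⇌ N3- + H+
Ka = [H+]²/(0.32 − [H+]) = 1.7 × 10^-5
Assume [H+] ≪ 0.32: [H+] ≈ √(1.7 × 10^-5 × 0.32) = 2.33 × 10^-3 M
([H+]/C₀ = 0.73% < 5%, so the approximation holds.)
pH = −log[H+] = −log(2.33 × 10^-3) = 2.63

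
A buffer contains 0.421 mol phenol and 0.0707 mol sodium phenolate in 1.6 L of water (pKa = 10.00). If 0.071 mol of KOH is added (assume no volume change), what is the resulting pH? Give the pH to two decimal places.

OH- converts C6H5OH to C6H5O-: C6H5OH → 0.35 mol, C6H5O- → 0.142 mol.
pH = pKa + log(n_C6H5O-/n_C6H5OH) = 10.00 + log(0.142/0.35) = 10.00 + (-0.392)

pH = 9.61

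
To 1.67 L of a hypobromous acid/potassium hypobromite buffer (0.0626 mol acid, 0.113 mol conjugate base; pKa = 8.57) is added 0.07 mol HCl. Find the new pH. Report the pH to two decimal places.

pH = 8.08

After neutralization: n(HOBr) = 0.133 mol, n(OBr-) = 0.043 mol.
pH = pKa + log(n_OBr-/n_HOBr) = 8.57 + log(0.043/0.133) = 8.57 + (-0.490)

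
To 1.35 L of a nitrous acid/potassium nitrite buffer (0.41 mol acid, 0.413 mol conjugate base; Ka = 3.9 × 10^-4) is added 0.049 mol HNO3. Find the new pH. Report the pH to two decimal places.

pH = 3.31

Added H+ converts NO2- to HNO2: HNO2 → 0.459 mol, NO2- → 0.364 mol.
pKa = −log(3.9 × 10^-4) = 3.409
pH = pKa + log([A⁻]/[HA]) = 3.409 + log(0.364/0.459) = 3.409 -0.101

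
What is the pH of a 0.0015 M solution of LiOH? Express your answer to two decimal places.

LiOH is a strong base; [OH-] = 0.0015 M.
pOH = -log(0.0015) = 2.82
pH = 14.00 - 2.82 = 11.18

pH = 11.18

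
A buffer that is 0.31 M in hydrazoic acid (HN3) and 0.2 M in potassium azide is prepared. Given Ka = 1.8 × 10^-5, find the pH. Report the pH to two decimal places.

pKa = −log(1.8 × 10^-5) = 4.745
Henderson–Hasselbalch: pH = pKa + log([N3-]/[HN3]) = 4.745 + log(0.2/0.31)
pH = 4.745 + (-0.190) = 4.55

pH = 4.55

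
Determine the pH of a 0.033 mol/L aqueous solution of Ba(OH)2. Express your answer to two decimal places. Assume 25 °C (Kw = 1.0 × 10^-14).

Ba(OH)2 is a strong base (each formula unit releases 2 OH-); [OH-] = 0.066 M.
pOH = -log(0.066) = 1.18
pH = 14.00 - 1.18 = 12.82

pH = 12.82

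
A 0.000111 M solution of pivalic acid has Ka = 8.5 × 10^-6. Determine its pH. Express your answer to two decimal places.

pH = 4.57

(CH3)3CCOOH ⇌ (CH3)3CCOO- + H+
From the ICE table, Ka = [H+]²/(0.000111 − [H+]) = 8.5 × 10^-6.
Here C₀/Ka ≈ 13.1, so the small-[H+] approximation fails. Use the quadratic:
[H+] = [−8.5e-06 + √(8.5e-06² + 3.77e-09)]/2 = 2.68 × 10^-5 M
pH = −log[H+] = −log(2.68 × 10^-5) = 4.57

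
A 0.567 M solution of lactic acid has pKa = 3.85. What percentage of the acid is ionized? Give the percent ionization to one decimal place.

CH3CH(OH)COOH ⇌ CH3CH(OH)COO- + H+; let x = [H+] at equilibrium.
Ka = 10^(−3.85) = 1.41 × 10^-4
x ≈ √(Ka·C₀) = √(1.41 × 10^-4 × 0.567) = 8.94 × 10^-3 M
Fraction ionized = 8.94 × 10^-3 / 0.567 = 0.0158 → 1.6%

1.6%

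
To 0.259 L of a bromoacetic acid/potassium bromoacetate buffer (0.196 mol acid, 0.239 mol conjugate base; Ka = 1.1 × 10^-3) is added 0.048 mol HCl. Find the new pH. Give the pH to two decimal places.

Added H+ converts BrCH2COO- to BrCH2COOH: BrCH2COOH → 0.244 mol, BrCH2COO- → 0.191 mol.
pKa = −log(1.1 × 10^-3) = 2.959
pH = pKa + log([A⁻]/[HA]) = 2.959 + log(0.191/0.244) = 2.959 -0.106

pH = 2.85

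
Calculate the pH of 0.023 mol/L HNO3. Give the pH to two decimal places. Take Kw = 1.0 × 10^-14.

HNO3 is a strong acid and dissociates completely, so [H+] = 0.023 M.
pH = -log(0.023) = 1.64

pH = 1.64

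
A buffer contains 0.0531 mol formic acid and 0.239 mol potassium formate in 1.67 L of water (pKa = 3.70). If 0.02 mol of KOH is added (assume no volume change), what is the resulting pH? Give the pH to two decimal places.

After neutralization: n(HCOOH) = 0.0331 mol, n(HCOO-) = 0.259 mol.
pH = pKa + log(n_HCOO-/n_HCOOH) = 3.70 + log(0.259/0.0331) = 3.70 + (+0.893)

pH = 4.59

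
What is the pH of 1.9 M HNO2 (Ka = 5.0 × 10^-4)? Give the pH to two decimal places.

HNO2 ⇌ NO2- + H+
Let x = [H+] at equilibrium. Ka = x²/(1.9 − x).
Neglecting x in the denominator: x = √(5.0 × 10^-4 × 1.9) = 3.08 × 10^-2 M
Check: 1.6% ionized — well under 5%, approximation valid.
pH = −log[H+] = −log(3.08 × 10^-2) = 1.51

pH = 1.51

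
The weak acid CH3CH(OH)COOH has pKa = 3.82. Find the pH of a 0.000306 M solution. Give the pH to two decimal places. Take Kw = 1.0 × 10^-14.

pH = 3.82

CH3CH(OH)COOH ⇌ CH3CH(OH)COO- + H+
Ka = 10^(−3.82) = 1.51 × 10^-4
From the ICE table, Ka = [H+]²/(0.000306 − [H+]) = 1.51 × 10^-4.
The 5% rule fails; solving [H+]² + Ka·[H+] − Ka·C₀ = 0 exactly:
[H+] = [−0.000151 + √(0.000151² + 1.85e-07)]/2 = 1.52 × 10^-4 M
pH = −log[H+] = −log(1.52 × 10^-4) = 3.82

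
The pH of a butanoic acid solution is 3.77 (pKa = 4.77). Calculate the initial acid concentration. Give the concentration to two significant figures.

C₀ = 1.9 × 10^-3 M

[H+] = 10^(-3.77) = 1.70 × 10^-4 M = x
Ka = 10^(−4.77) = 1.70 × 10^-5
Ka = x²/(C₀ − x) ⇒ C₀ = x + x²/Ka
C₀ = 1.70 × 10^-4 + (1.70 × 10^-4)²/(1.70 × 10^-5) = 1.87 × 10^-3 M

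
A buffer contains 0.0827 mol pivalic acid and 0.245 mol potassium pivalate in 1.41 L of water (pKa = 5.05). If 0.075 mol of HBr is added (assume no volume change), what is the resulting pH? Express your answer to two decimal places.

pH = 5.08

Added H+ converts (CH3)3CCOO- to (CH3)3CCOOH: (CH3)3CCOOH → 0.158 mol, (CH3)3CCOO- → 0.17 mol.
pH = pKa + log(n_(CH3)3CCOO-/n_(CH3)3CCOOH) = 5.05 + log(0.17/0.158) = 5.05 + (+0.032)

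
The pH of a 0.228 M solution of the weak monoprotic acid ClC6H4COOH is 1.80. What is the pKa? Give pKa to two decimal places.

pKa = 2.93

[H+] = 10^(-1.80) = 1.58 × 10^-2 M
At equilibrium [HA] = 0.228 − 1.58 × 10^-2 = 2.12 × 10^-1 M
Ka = [H+][A-]/[HA] = (1.58 × 10^-2)² / 2.12 × 10^-1 = 1.18 × 10^-3
pKa = -log(1.18 × 10^-3) = 2.93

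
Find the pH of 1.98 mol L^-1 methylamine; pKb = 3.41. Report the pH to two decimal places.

CH3NH2 + H2O ⇌ CH3NH3+ + OH-
Kb = 10^(−3.41) = 3.89 × 10^-4
From the ICE table, Kb = [OH-]²/(1.98 − [OH-]) = 3.89 × 10^-4.
Assume [OH-] ≪ 1.98: [OH-] ≈ √(3.89 × 10^-4 × 1.98) = 2.78 × 10^-2 M
Check: 1.4% ionized — well under 5%, approximation valid.
pOH = 1.56, so pH = 14.00 − pOH = 12.44

pH = 12.44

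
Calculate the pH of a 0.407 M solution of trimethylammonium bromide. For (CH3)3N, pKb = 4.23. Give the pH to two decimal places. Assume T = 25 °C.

(CH3)3NH+ is the conjugate acid of the weak base (CH3)3N.
Kb = 10^(−4.23) = 5.89 × 10^-5
Ka = Kw/Kb = 1.0×10^-14 / 5.89 × 10^-5 = 1.70 × 10^-10
From the ICE table, Ka = [H+]²/(0.407 − [H+]) = 1.70 × 10^-10.
Assume [H+] ≪ 0.407: [H+] ≈ √(1.70 × 10^-10 × 0.407) = 8.32 × 10^-6 M
pH = −log[H+] = −log(8.32 × 10^-6) = 5.08

pH = 5.08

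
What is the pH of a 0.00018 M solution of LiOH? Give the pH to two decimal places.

pH = 10.26

LiOH is a strong base; [OH-] = 0.00018 M.
pOH = -log(0.00018) = 3.74
pH = 14.00 - 3.74 = 10.26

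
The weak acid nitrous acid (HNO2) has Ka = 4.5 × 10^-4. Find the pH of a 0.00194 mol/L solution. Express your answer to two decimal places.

HNO2 ⇌ NO2- + H+
From the ICE table, Ka = [H+]²/(0.00194 − [H+]) = 4.5 × 10^-4.
Here C₀/Ka ≈ 4.31, so the small-[H+] approximation fails. Use the quadratic:
[H+] = [−0.00045 + √(0.00045² + 3.49e-06)]/2 = 7.36 × 10^-4 M
pH = −log[H+] = −log(7.36 × 10^-4) = 3.13

pH = 3.13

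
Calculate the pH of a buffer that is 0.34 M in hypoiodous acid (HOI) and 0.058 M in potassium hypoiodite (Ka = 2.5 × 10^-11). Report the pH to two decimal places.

pH = 9.83

pKa = −log(2.5 × 10^-11) = 10.602
pH = pKa + log([A⁻]/[HA]) = 10.602 + log(0.058/0.34)
pH = 10.602 + (-0.768) = 9.83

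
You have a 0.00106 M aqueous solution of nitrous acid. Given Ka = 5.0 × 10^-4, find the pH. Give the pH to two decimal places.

HNO2 ⇌ NO2- + H+
From the ICE table, Ka = x²/(0.00106 − x) = 5.0 × 10^-4.
x is not negligible relative to C₀; solve x² + 0.0005·x − 5.3e-07 = 0.
x = [−0.0005 + √(0.0005² + 2.12e-06)]/2 = 5.20 × 10^-4 M
pH = −log(5.20 × 10^-4) = 3.28

pH = 3.28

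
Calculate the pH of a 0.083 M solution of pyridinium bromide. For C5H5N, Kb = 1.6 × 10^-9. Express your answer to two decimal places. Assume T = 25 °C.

C5H5NH+ is the conjugate acid of the weak base C5H5N.
Ka = Kw/Kb = 1.0×10^-14 / 1.6 × 10^-9 = 6.25 × 10^-6
Ka = [H+]²/(0.083 − [H+]) = 6.25 × 10^-6
Neglecting [H+] in the denominator: [H+] = √(6.25 × 10^-6 × 0.083) = 7.20 × 10^-4 M
pH = −log(7.20 × 10^-4) = 3.14

pH = 3.14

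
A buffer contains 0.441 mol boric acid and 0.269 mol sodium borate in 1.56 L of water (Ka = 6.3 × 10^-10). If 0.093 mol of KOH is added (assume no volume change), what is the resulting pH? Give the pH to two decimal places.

OH- converts B(OH)3 to B(OH)4-: B(OH)3 → 0.348 mol, B(OH)4- → 0.362 mol.
pKa = −log(6.3 × 10^-10) = 9.201
Henderson–Hasselbalch with mole ratio 0.362/0.348: pH = 9.201 + (+0.017)

pH = 9.22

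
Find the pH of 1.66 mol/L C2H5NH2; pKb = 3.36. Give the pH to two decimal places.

C2H5NH2 + H2O ⇌ C2H5NH3+ + OH-
Kb = 10^(−3.36) = 4.37 × 10^-4
From the ICE table, Kb = [OH-]²/(1.66 − [OH-]) = 4.37 × 10^-4.
Since Kb ≪ C₀, [OH-] ≈ √(Kb·C₀) = 2.69 × 10^-2 M.
pOH = −log(2.69 × 10^-2) = 1.57; pH = 14.00 − 1.57 = 12.43

pH = 12.43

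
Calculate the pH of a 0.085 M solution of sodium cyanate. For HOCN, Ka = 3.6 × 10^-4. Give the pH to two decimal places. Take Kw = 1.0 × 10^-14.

OCN- is the conjugate base of the weak acid HOCN.
Kb = Kw/Ka = 1.0×10^-14 / 3.6 × 10^-4 = 2.78 × 10^-11
Kb = [OH-]²/(0.085 − [OH-]) = 2.78 × 10^-11
Since Kb ≪ C₀, [OH-] ≈ √(Kb·C₀) = 1.54 × 10^-6 M.
pOH = 5.81, so pH = 14.00 − pOH = 8.19

pH = 8.19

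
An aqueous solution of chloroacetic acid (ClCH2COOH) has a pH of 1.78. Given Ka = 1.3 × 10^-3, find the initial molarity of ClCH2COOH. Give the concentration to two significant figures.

[H+] = 10^(-1.78) = 1.66 × 10^-2 M = x
Ka = x²/(C₀ − x) ⇒ C₀ = x + x²/Ka
C₀ = 1.66 × 10^-2 + (1.66 × 10^-2)²/(1.3 × 10^-3) = 2.29 × 10^-1 M

C₀ = 2.3 × 10^-1 M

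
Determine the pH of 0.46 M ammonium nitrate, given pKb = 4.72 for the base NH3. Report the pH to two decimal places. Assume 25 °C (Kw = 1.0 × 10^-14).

NH4+ is the conjugate acid of the weak base NH3.
Kb = 10^(−4.72) = 1.91 × 10^-5
Ka = Kw/Kb = 1.0×10^-14 / 1.91 × 10^-5 = 5.24 × 10^-10
Ka = [H+]²/(0.46 − [H+]) = 5.24 × 10^-10
Neglecting [H+] in the denominator: [H+] = √(5.24 × 10^-10 × 0.46) = 1.55 × 10^-5 M
([H+]/C₀ = 0.0034% < 5%, so the approximation holds.)
pH = −log[H+] = −log(1.55 × 10^-5) = 4.81

pH = 4.81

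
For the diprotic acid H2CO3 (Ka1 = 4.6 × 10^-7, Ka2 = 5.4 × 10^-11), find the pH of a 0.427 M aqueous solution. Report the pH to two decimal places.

pH = 3.35

Since Ka1 ≫ Ka2, the first ionization dominates [H+].
Ka1 = x²/(0.427 − x) = 4.6 × 10^-7
x ≈ √(4.6 × 10^-7 × 0.427) = 4.43 × 10^-4 M
pH = −log(4.43 × 10^-4) = 3.35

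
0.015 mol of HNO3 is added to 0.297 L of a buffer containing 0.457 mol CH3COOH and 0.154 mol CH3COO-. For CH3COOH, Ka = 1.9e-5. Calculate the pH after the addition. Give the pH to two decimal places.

pH = 4.19

Added H+ converts CH3COO- to CH3COOH: CH3COOH → 0.472 mol, CH3COO- → 0.139 mol.
pKa = −log(1.9 × 10^-5) = 4.721
Henderson–Hasselbalch with mole ratio 0.139/0.472: pH = 4.721 + (-0.531)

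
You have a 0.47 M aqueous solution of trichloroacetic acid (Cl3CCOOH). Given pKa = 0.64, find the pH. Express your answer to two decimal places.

pH = 0.63

Cl3CCOOH ⇌ Cl3CCOO- + H+
Ka = 10^(−0.64) = 2.29 × 10^-1
Let x = [H+] at equilibrium. Ka = x²/(0.47 − x).
Here C₀/Ka ≈ 2.05, so the small-x approximation fails. Use the quadratic:
x = (−Ka + √(Ka² + 4·Ka·C₀))/2 = 2.33 × 10^-1 M
pH = −log[H+] = −log(2.33 × 10^-1) = 0.63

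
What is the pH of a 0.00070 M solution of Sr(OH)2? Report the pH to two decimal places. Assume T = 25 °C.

pH = 11.15

Sr(OH)2 is a strong base (each formula unit releases 2 OH-); [OH-] = 0.0014 M.
pOH = -log(0.0014) = 2.85
pH = 14.00 - 2.85 = 11.15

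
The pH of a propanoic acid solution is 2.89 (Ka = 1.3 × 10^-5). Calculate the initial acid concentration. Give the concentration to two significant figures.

[H+] = 10^(-2.89) = 1.29 × 10^-3 M = x
Ka = x²/(C₀ − x) ⇒ C₀ = x + x²/Ka
C₀ = 1.29 × 10^-3 + (1.29 × 10^-3)²/(1.3 × 10^-5) = 1.29 × 10^-1 M

C₀ = 1.3 × 10^-1 M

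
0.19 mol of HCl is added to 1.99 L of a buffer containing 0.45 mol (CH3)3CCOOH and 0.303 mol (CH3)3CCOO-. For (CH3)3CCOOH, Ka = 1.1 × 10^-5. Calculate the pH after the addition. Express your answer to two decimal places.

pH = 4.21

After neutralization: n((CH3)3CCOOH) = 0.64 mol, n((CH3)3CCOO-) = 0.113 mol.
pKa = −log(1.1 × 10^-5) = 4.959
pH = pKa + log(n_(CH3)3CCOO-/n_(CH3)3CCOOH) = 4.959 + log(0.113/0.64) = 4.959 + (-0.753)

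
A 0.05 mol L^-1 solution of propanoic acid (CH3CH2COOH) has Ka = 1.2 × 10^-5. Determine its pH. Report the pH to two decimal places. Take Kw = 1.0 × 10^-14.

CH3CH2COOH ⇌ CH3CH2COO- + H+
Ka = x²/(0.05 − x) = 1.2 × 10^-5
Neglecting x in the denominator: x = √(1.2 × 10^-5 × 0.05) = 7.75 × 10^-4 M
Check: 1.5% ionized — well under 5%, approximation valid.
pH = −log[H+] = −log(7.75 × 10^-4) = 3.11

pH = 3.11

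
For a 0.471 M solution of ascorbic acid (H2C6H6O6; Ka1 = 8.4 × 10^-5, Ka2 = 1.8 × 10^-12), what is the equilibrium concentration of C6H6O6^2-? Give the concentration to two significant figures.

1.8 × 10^-12 M

First ionization gives [H+] ≈ [HC6H6O6-] = 6.29 × 10^-3 M.
Second step: Ka2 = [H+][C6H6O6^2-]/[HC6H6O6-] ≈ [C6H6O6^2-] (since [H+] ≈ [HC6H6O6-]).
So [C6H6O6^2-] ≈ Ka2.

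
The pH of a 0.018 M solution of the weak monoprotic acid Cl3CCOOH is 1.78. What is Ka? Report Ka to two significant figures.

Ka = 2.0 × 10^-1

[H+] = 10^(-1.78) = 1.66 × 10^-2 M
At equilibrium [HA] = 0.018 − 1.66 × 10^-2 = 1.40 × 10^-3 M
Ka = [H+][A-]/[HA] = (1.66 × 10^-2)² / 1.40 × 10^-3 = 2.0 × 10^-1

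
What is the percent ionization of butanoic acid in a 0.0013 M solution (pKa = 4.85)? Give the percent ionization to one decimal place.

CH3(CH2)2COOH ⇌ CH3(CH2)2COO- + H+; let x = [H+] at equilibrium.
Ka = 10^(−4.85) = 1.41 × 10^-5
Ka = x²/(C₀ − x); solving the quadratic gives x = 1.29 × 10^-4 M.
Fraction ionized = 1.29 × 10^-4 / 0.0013 = 0.0992 → 9.9%

9.9%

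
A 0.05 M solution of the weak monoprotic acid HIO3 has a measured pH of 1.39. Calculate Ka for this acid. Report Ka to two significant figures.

[H+] = 10^(-1.39) = 4.07 × 10^-2 M
At equilibrium [HA] = 0.05 − 4.07 × 10^-2 = 9.30 × 10^-3 M
Ka = [H+][A-]/[HA] = (4.07 × 10^-2)² / 9.30 × 10^-3 = 1.8 × 10^-1

Ka = 1.8 × 10^-1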